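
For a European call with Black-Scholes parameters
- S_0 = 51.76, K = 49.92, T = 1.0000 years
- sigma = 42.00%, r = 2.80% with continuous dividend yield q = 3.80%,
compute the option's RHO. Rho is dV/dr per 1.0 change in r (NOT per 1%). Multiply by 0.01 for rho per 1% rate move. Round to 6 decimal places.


d1 = 0.2723712527; d2 = -0.1476287473
phi(d1) = 0.3844153836; exp(-qT) = 0.9627129409; exp(-rT) = 0.9723883668
N(d2) = 0.4413178833
Rho = K*T*exp(-rT)*N(d2) = 49.9200 * 1.0000 * 0.9723883668 * 0.4413178833 = 21.422288

Answer: Rho = 21.422288


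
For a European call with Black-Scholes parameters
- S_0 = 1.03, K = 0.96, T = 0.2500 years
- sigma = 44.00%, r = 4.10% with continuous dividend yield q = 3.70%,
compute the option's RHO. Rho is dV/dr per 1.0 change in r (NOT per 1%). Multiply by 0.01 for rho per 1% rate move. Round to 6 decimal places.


d1 = 0.4344581671; d2 = 0.2144581671
phi(d1) = 0.3630134175; exp(-qT) = 0.9907926496; exp(-rT) = 0.9898023522
N(d2) = 0.5849051071
Rho = K*T*exp(-rT)*N(d2) = 0.9600 * 0.2500 * 0.9898023522 * 0.5849051071 = 0.138946

Answer: Rho = 0.138946


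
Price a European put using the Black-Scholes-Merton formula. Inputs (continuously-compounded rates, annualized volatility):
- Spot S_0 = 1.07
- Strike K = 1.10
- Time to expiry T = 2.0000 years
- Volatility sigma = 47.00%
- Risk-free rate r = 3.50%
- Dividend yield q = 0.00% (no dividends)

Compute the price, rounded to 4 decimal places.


Answer: Price = 0.2512

Derivation:
d1 = (ln(S/K) + (r - q + 0.5*sigma^2) * T) / (sigma * sqrt(T)) = 0.39605272
d2 = d1 - sigma * sqrt(T) = -0.26862766
exp(-rT) = 0.93239382; exp(-qT) = 1.00000000
P = K * exp(-rT) * N(-d2) - S_0 * exp(-qT) * N(-d1)
N(-d1) = 0.34603307; N(-d2) = 0.60589189
P = 1.1000 * 0.93239382 * 0.60589189 - 1.0700 * 1.00000000 * 0.34603307 = 0.2512


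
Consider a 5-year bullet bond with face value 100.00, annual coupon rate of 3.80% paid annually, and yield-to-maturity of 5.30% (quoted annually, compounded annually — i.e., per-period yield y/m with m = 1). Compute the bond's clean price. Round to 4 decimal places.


Answer: Price = 93.5593

Derivation:
Coupon per period c = face * coupon_rate / m = 3.800000
Periods per year m = 1; per-period yield y/m = 0.053000
Number of cashflows N = 5
Cashflows (t years, CF_t, discount factor 1/(1+y/m)^(m*t), PV):
  t = 1.0000: CF_t = 3.800000, DF = 0.949668, PV = 3.608737
  t = 2.0000: CF_t = 3.800000, DF = 0.901869, PV = 3.427101
  t = 3.0000: CF_t = 3.800000, DF = 0.856475, PV = 3.254606
  t = 4.0000: CF_t = 3.800000, DF = 0.813367, PV = 3.090794
  t = 5.0000: CF_t = 103.800000, DF = 0.772428, PV = 80.178051
Price P = sum_t PV_t = 93.559290


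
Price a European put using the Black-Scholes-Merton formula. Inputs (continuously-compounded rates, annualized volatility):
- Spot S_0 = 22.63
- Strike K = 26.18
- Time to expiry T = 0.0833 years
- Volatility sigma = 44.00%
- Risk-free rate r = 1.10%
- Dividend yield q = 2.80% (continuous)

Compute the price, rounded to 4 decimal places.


Answer: Price = 3.7668

Derivation:
d1 = (ln(S/K) + (r - q + 0.5*sigma^2) * T) / (sigma * sqrt(T)) = -1.09512678
d2 = d1 - sigma * sqrt(T) = -1.22211844
exp(-rT) = 0.99908412; exp(-qT) = 0.99767032
P = K * exp(-rT) * N(-d2) - S_0 * exp(-qT) * N(-d1)
N(-d1) = 0.86326945; N(-d2) = 0.88916858
P = 26.1800 * 0.99908412 * 0.88916858 - 22.6300 * 0.99767032 * 0.86326945 = 3.7668


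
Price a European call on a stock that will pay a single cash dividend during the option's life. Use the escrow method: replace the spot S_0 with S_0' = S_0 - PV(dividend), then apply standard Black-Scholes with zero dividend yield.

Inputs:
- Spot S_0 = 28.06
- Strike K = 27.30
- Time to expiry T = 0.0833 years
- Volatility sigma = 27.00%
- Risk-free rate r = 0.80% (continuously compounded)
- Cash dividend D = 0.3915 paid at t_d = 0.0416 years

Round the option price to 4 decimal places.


PV(D) = D * exp(-r * t_d) = 0.3915 * 0.99966726 = 0.39136973
S_0' = S_0 - PV(D) = 28.0600 - 0.39136973 = 27.66863027
d1 = (ln(S_0'/K) + (r + sigma^2/2)*T) / (sigma*sqrt(T)) = 0.21963299
d2 = d1 - sigma*sqrt(T) = 0.14170629
exp(-rT) = 0.99933382
N(d1) = 0.58692150; N(d2) = 0.55634400
C = S_0' * N(d1) - K * exp(-rT) * N(d2) = 27.66863027 * 0.58692150 - 27.3000 * 0.99933382 * 0.55634400 = 1.0612

Answer: Price = 1.0612


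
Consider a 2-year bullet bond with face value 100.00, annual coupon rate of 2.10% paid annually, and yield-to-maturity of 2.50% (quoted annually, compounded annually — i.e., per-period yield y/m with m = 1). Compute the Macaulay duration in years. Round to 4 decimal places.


Coupon per period c = face * coupon_rate / m = 2.100000
Periods per year m = 1; per-period yield y/m = 0.025000
Number of cashflows N = 2
Cashflows (t years, CF_t, discount factor 1/(1+y/m)^(m*t), PV):
  t = 1.0000: CF_t = 2.100000, DF = 0.975610, PV = 2.048780
  t = 2.0000: CF_t = 102.100000, DF = 0.951814, PV = 97.180250
Price P = sum_t PV_t = 99.229030
Macaulay numerator sum_t t * PV_t:
  t * PV_t at t = 1.0000: 2.048780
  t * PV_t at t = 2.0000: 194.360500
Macaulay duration D = (sum_t t * PV_t) / P = 196.409280 / 99.229030 = 1.979353

Answer: Macaulay duration = 1.9794 years


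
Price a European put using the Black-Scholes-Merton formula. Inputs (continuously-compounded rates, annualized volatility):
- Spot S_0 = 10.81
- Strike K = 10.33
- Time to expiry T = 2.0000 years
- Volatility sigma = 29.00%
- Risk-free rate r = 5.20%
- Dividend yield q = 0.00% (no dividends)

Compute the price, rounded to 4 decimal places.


d1 = (ln(S/K) + (r - q + 0.5*sigma^2) * T) / (sigma * sqrt(T)) = 0.56939005
d2 = d1 - sigma * sqrt(T) = 0.15926812
exp(-rT) = 0.90122530; exp(-qT) = 1.00000000
P = K * exp(-rT) * N(-d2) - S_0 * exp(-qT) * N(-d1)
N(-d1) = 0.28454573; N(-d2) = 0.43672882
P = 10.3300 * 0.90122530 * 0.43672882 - 10.8100 * 1.00000000 * 0.28454573 = 0.9899

Answer: Price = 0.9899


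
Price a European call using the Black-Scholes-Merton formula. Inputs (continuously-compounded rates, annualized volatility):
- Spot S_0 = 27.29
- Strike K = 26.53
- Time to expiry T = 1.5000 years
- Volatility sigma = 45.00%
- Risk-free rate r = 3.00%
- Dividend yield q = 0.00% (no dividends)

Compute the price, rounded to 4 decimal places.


d1 = (ln(S/K) + (r - q + 0.5*sigma^2) * T) / (sigma * sqrt(T)) = 0.40846451
d2 = d1 - sigma * sqrt(T) = -0.14267068
exp(-rT) = 0.95599748; exp(-qT) = 1.00000000
C = S_0 * exp(-qT) * N(d1) - K * exp(-rT) * N(d2)
N(d1) = 0.65853366; N(d2) = 0.44327514
C = 27.2900 * 1.00000000 * 0.65853366 - 26.5300 * 0.95599748 * 0.44327514 = 6.7288

Answer: Price = 6.7288


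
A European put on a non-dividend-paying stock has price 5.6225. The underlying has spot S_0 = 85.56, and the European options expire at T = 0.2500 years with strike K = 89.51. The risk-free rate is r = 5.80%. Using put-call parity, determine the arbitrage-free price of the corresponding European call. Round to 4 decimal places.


Put-call parity: C - P = S_0 * exp(-qT) - K * exp(-rT).
S_0 * exp(-qT) = 85.5600 * 1.00000000 = 85.56000000
K * exp(-rT) = 89.5100 * 0.98560462 = 88.22146942
C = P + S*exp(-qT) - K*exp(-rT)
C = 5.6225 + 85.56000000 - 88.22146942 = 2.9610

Answer: Call price = 2.9610


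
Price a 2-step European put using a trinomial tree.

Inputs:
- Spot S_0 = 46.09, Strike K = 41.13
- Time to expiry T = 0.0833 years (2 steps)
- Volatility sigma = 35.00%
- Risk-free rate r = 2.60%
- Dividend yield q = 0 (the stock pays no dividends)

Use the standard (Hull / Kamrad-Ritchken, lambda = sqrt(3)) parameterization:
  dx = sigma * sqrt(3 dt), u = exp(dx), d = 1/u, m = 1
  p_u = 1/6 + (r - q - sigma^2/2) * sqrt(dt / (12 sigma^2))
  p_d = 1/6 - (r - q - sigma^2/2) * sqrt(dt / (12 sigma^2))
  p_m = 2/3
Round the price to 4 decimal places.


Answer: Price = V(0,0) = 0.2456

Derivation:
dt = T/N = 0.041650; dx = sigma*sqrt(3*dt) = 0.123719
u = exp(dx) = 1.131698; d = 1/u = 0.883628
p_u = 0.160733, p_m = 0.666667, p_d = 0.172600
Discount per step: exp(-r*dt) = 0.998918
Stock lattice S(k, j) with j the centered position index:
  k=0: S(0,+0) = 46.0900
  k=1: S(1,-1) = 40.7264; S(1,+0) = 46.0900; S(1,+1) = 52.1599
  k=2: S(2,-2) = 35.9870; S(2,-1) = 40.7264; S(2,+0) = 46.0900; S(2,+1) = 52.1599; S(2,+2) = 59.0293
Terminal payoffs V(N, j) = max(K - S_T, 0):
  V(2,-2) = 5.142987; V(2,-1) = 0.403578; V(2,+0) = 0.000000; V(2,+1) = 0.000000; V(2,+2) = 0.000000
Backward induction: V(k, j) = exp(-r*dt) * [p_u * V(k+1, j+1) + p_m * V(k+1, j) + p_d * V(k+1, j-1)]
  V(1,-1) = exp(-r*dt) * [p_u*0.000000 + p_m*0.403578 + p_d*5.142987] = 1.155480
  V(1,+0) = exp(-r*dt) * [p_u*0.000000 + p_m*0.000000 + p_d*0.403578] = 0.069582
  V(1,+1) = exp(-r*dt) * [p_u*0.000000 + p_m*0.000000 + p_d*0.000000] = 0.000000
  V(0,+0) = exp(-r*dt) * [p_u*0.000000 + p_m*0.069582 + p_d*1.155480] = 0.245558


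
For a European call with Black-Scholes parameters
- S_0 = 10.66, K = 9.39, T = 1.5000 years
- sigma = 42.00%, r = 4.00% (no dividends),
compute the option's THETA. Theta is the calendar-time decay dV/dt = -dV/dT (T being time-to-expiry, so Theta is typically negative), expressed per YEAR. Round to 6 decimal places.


Answer: Theta = -0.793320

Derivation:
d1 = 0.6204462757; d2 = 0.1060534297
phi(d1) = 0.3290928584; exp(-qT) = 1.0000000000; exp(-rT) = 0.9417645336
Theta = -S*exp(-qT)*phi(d1)*sigma/(2*sqrt(T)) - r*K*exp(-rT)*N(d2) + q*S*exp(-qT)*N(d1)
N(d1) = 0.7325179930; N(d2) = 0.5422300198; sqrt(T) = 1.2247448714
Term 1 = -10.6600 * 1.0000000000 * 0.3290928584 * 0.4200 / (2 * 1.2247448714) = -0.6015189694
Term 2 = -0.0400 * 9.3900 * 0.9417645336 * 0.5422300198 = -0.1918012674
Term 3 = 0 (no dividend yield, q = 0)
Theta = -0.6015189694 + (-0.1918012674) + (0.0000000000) = -0.793320


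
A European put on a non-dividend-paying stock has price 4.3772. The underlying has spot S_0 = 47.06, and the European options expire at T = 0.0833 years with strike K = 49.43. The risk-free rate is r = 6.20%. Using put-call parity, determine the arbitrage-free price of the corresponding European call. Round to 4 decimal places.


Answer: Call price = 2.2618

Derivation:
Put-call parity: C - P = S_0 * exp(-qT) - K * exp(-rT).
S_0 * exp(-qT) = 47.0600 * 1.00000000 = 47.06000000
K * exp(-rT) = 49.4300 * 0.99484871 = 49.17537191
C = P + S*exp(-qT) - K*exp(-rT)
C = 4.3772 + 47.06000000 - 49.17537191 = 2.2618


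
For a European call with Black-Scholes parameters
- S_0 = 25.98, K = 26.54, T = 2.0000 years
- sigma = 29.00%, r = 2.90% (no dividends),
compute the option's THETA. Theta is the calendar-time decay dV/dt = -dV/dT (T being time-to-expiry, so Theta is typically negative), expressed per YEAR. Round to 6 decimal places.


d1 = 0.2944831100; d2 = -0.1156388231
phi(d1) = 0.3820137469; exp(-qT) = 1.0000000000; exp(-rT) = 0.9436499474
Theta = -S*exp(-qT)*phi(d1)*sigma/(2*sqrt(T)) - r*K*exp(-rT)*N(d2) + q*S*exp(-qT)*N(d1)
N(d1) = 0.6158056161; N(d2) = 0.4539693965; sqrt(T) = 1.4142135624
Term 1 = -25.9800 * 1.0000000000 * 0.3820137469 * 0.2900 / (2 * 1.4142135624) = -1.0175860451
Term 2 = -0.0290 * 26.5400 * 0.9436499474 * 0.4539693965 = -0.3297132598
Term 3 = 0 (no dividend yield, q = 0)
Theta = -1.0175860451 + (-0.3297132598) + (0.0000000000) = -1.347299

Answer: Theta = -1.347299


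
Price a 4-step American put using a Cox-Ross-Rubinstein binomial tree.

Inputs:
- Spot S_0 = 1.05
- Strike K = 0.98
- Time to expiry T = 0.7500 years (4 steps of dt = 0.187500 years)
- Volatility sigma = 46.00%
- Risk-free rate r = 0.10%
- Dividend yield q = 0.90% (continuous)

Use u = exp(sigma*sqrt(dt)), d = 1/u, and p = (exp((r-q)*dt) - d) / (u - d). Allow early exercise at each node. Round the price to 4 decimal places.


Answer: Price = V(0,0) = 0.1307

Derivation:
dt = T/N = 0.187500
u = exp(sigma*sqrt(dt)) = 1.220409; d = 1/u = 0.819398
p = (exp((r-q)*dt) - d) / (u - d) = 0.446630
Discount per step: exp(-r*dt) = 0.999813
Stock lattice S(k, i) with i counting down-moves:
  k=0: S(0,0) = 1.0500
  k=1: S(1,0) = 1.2814; S(1,1) = 0.8604
  k=2: S(2,0) = 1.5639; S(2,1) = 1.0500; S(2,2) = 0.7050
  k=3: S(3,0) = 1.9086; S(3,1) = 1.2814; S(3,2) = 0.8604; S(3,3) = 0.5777
  k=4: S(4,0) = 2.3292; S(4,1) = 1.5639; S(4,2) = 1.0500; S(4,3) = 0.7050; S(4,4) = 0.4733
Terminal payoffs V(N, i) = max(K - S_T, 0):
  V(4,0) = 0.000000; V(4,1) = 0.000000; V(4,2) = 0.000000; V(4,3) = 0.275017; V(4,4) = 0.506666
Backward induction: V(k, i) = exp(-r*dt) * [p * V(k+1, i) + (1-p) * V(k+1, i+1)]; then take max(V_cont, immediate exercise) for American.
  V(3,0) = exp(-r*dt) * [p*0.000000 + (1-p)*0.000000] = 0.000000; exercise = 0.000000; V(3,0) = max -> 0.000000
  V(3,1) = exp(-r*dt) * [p*0.000000 + (1-p)*0.000000] = 0.000000; exercise = 0.000000; V(3,1) = max -> 0.000000
  V(3,2) = exp(-r*dt) * [p*0.000000 + (1-p)*0.275017] = 0.152158; exercise = 0.119633; V(3,2) = max -> 0.152158
  V(3,3) = exp(-r*dt) * [p*0.275017 + (1-p)*0.506666] = 0.403129; exercise = 0.402339; V(3,3) = max -> 0.403129
  V(2,0) = exp(-r*dt) * [p*0.000000 + (1-p)*0.000000] = 0.000000; exercise = 0.000000; V(2,0) = max -> 0.000000
  V(2,1) = exp(-r*dt) * [p*0.000000 + (1-p)*0.152158] = 0.084184; exercise = 0.000000; V(2,1) = max -> 0.084184
  V(2,2) = exp(-r*dt) * [p*0.152158 + (1-p)*0.403129] = 0.290983; exercise = 0.275017; V(2,2) = max -> 0.290983
  V(1,0) = exp(-r*dt) * [p*0.000000 + (1-p)*0.084184] = 0.046576; exercise = 0.000000; V(1,0) = max -> 0.046576
  V(1,1) = exp(-r*dt) * [p*0.084184 + (1-p)*0.290983] = 0.198583; exercise = 0.119633; V(1,1) = max -> 0.198583
  V(0,0) = exp(-r*dt) * [p*0.046576 + (1-p)*0.198583] = 0.130668; exercise = 0.000000; V(0,0) = max -> 0.130668


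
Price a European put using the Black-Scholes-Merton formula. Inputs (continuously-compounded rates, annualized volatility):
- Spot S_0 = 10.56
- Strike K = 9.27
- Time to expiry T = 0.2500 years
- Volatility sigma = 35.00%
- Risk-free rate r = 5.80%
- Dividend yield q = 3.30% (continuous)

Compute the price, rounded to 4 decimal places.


Answer: Price = 0.2126

Derivation:
d1 = (ln(S/K) + (r - q + 0.5*sigma^2) * T) / (sigma * sqrt(T)) = 0.86772799
d2 = d1 - sigma * sqrt(T) = 0.69272799
exp(-rT) = 0.98560462; exp(-qT) = 0.99178394
P = K * exp(-rT) * N(-d2) - S_0 * exp(-qT) * N(-d1)
N(-d1) = 0.19277163; N(-d2) = 0.24424013
P = 9.2700 * 0.98560462 * 0.24424013 - 10.5600 * 0.99178394 * 0.19277163 = 0.2126


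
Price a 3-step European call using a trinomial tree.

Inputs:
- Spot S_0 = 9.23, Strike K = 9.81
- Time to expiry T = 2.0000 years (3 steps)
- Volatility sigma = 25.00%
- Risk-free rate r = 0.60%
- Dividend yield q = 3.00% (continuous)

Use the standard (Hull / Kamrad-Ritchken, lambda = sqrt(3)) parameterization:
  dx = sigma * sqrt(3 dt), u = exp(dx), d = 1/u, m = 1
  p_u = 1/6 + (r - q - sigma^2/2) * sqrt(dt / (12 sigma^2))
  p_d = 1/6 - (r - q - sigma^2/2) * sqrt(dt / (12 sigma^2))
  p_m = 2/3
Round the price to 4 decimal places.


dt = T/N = 0.666667; dx = sigma*sqrt(3*dt) = 0.353553
u = exp(dx) = 1.424119; d = 1/u = 0.702189
p_u = 0.114576, p_m = 0.666667, p_d = 0.218757
Discount per step: exp(-r*dt) = 0.996008
Stock lattice S(k, j) with j the centered position index:
  k=0: S(0,+0) = 9.2300
  k=1: S(1,-1) = 6.4812; S(1,+0) = 9.2300; S(1,+1) = 13.1446
  k=2: S(2,-2) = 4.5510; S(2,-1) = 6.4812; S(2,+0) = 9.2300; S(2,+1) = 13.1446; S(2,+2) = 18.7195
  k=3: S(3,-3) = 3.1957; S(3,-2) = 4.5510; S(3,-1) = 6.4812; S(3,+0) = 9.2300; S(3,+1) = 13.1446; S(3,+2) = 18.7195; S(3,+3) = 26.6588
Terminal payoffs V(N, j) = max(S_T - K, 0):
  V(3,-3) = 0.000000; V(3,-2) = 0.000000; V(3,-1) = 0.000000; V(3,+0) = 0.000000; V(3,+1) = 3.334619; V(3,+2) = 8.909501; V(3,+3) = 16.848798
Backward induction: V(k, j) = exp(-r*dt) * [p_u * V(k+1, j+1) + p_m * V(k+1, j) + p_d * V(k+1, j-1)]
  V(2,-2) = exp(-r*dt) * [p_u*0.000000 + p_m*0.000000 + p_d*0.000000] = 0.000000
  V(2,-1) = exp(-r*dt) * [p_u*0.000000 + p_m*0.000000 + p_d*0.000000] = 0.000000
  V(2,+0) = exp(-r*dt) * [p_u*3.334619 + p_m*0.000000 + p_d*0.000000] = 0.380544
  V(2,+1) = exp(-r*dt) * [p_u*8.909501 + p_m*3.334619 + p_d*0.000000] = 3.230949
  V(2,+2) = exp(-r*dt) * [p_u*16.848798 + p_m*8.909501 + p_d*3.334619] = 8.565284
  V(1,-1) = exp(-r*dt) * [p_u*0.380544 + p_m*0.000000 + p_d*0.000000] = 0.043427
  V(1,+0) = exp(-r*dt) * [p_u*3.230949 + p_m*0.380544 + p_d*0.000000] = 0.621396
  V(1,+1) = exp(-r*dt) * [p_u*8.565284 + p_m*3.230949 + p_d*0.380544] = 3.205744
  V(0,+0) = exp(-r*dt) * [p_u*3.205744 + p_m*0.621396 + p_d*0.043427] = 0.787909

Answer: Price = V(0,0) = 0.7879


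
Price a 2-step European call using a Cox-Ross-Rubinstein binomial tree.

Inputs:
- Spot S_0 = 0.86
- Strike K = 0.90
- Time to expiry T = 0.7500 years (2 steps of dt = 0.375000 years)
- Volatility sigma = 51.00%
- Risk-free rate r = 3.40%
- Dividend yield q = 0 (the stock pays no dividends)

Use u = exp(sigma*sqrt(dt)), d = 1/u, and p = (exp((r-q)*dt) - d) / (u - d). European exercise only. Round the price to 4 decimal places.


dt = T/N = 0.375000
u = exp(sigma*sqrt(dt)) = 1.366578; d = 1/u = 0.731755
p = (exp((r-q)*dt) - d) / (u - d) = 0.442764
Discount per step: exp(-r*dt) = 0.987331
Stock lattice S(k, i) with i counting down-moves:
  k=0: S(0,0) = 0.8600
  k=1: S(1,0) = 1.1753; S(1,1) = 0.6293
  k=2: S(2,0) = 1.6061; S(2,1) = 0.8600; S(2,2) = 0.4605
Terminal payoffs V(N, i) = max(S_T - K, 0):
  V(2,0) = 0.706081; V(2,1) = 0.000000; V(2,2) = 0.000000
Backward induction: V(k, i) = exp(-r*dt) * [p * V(k+1, i) + (1-p) * V(k+1, i+1)].
  V(1,0) = exp(-r*dt) * [p*0.706081 + (1-p)*0.000000] = 0.308666
  V(1,1) = exp(-r*dt) * [p*0.000000 + (1-p)*0.000000] = 0.000000
  V(0,0) = exp(-r*dt) * [p*0.308666 + (1-p)*0.000000] = 0.134935

Answer: Price = V(0,0) = 0.1349


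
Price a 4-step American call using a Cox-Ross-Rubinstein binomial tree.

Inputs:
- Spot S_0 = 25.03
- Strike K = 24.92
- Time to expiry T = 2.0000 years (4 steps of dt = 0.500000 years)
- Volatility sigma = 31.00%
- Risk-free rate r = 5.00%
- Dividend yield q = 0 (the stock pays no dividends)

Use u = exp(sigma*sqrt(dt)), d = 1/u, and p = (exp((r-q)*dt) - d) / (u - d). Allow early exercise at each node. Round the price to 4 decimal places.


dt = T/N = 0.500000
u = exp(sigma*sqrt(dt)) = 1.245084; d = 1/u = 0.803159
p = (exp((r-q)*dt) - d) / (u - d) = 0.502701
Discount per step: exp(-r*dt) = 0.975310
Stock lattice S(k, i) with i counting down-moves:
  k=0: S(0,0) = 25.0300
  k=1: S(1,0) = 31.1645; S(1,1) = 20.1031
  k=2: S(2,0) = 38.8024; S(2,1) = 25.0300; S(2,2) = 16.1459
  k=3: S(3,0) = 48.3122; S(3,1) = 31.1645; S(3,2) = 20.1031; S(3,3) = 12.9678
  k=4: S(4,0) = 60.1528; S(4,1) = 38.8024; S(4,2) = 25.0300; S(4,3) = 16.1459; S(4,4) = 10.4152
Terminal payoffs V(N, i) = max(S_T - K, 0):
  V(4,0) = 35.232771; V(4,1) = 13.882369; V(4,2) = 0.110000; V(4,3) = 0.000000; V(4,4) = 0.000000
Backward induction: V(k, i) = exp(-r*dt) * [p * V(k+1, i) + (1-p) * V(k+1, i+1)]; then take max(V_cont, immediate exercise) for American.
  V(3,0) = exp(-r*dt) * [p*35.232771 + (1-p)*13.882369] = 24.007491; exercise = 23.392214; V(3,0) = max -> 24.007491
  V(3,1) = exp(-r*dt) * [p*13.882369 + (1-p)*0.110000] = 6.859733; exercise = 6.244456; V(3,1) = max -> 6.859733
  V(3,2) = exp(-r*dt) * [p*0.110000 + (1-p)*0.000000] = 0.053932; exercise = 0.000000; V(3,2) = max -> 0.053932
  V(3,3) = exp(-r*dt) * [p*0.000000 + (1-p)*0.000000] = 0.000000; exercise = 0.000000; V(3,3) = max -> 0.000000
  V(2,0) = exp(-r*dt) * [p*24.007491 + (1-p)*6.859733] = 15.097732; exercise = 13.882369; V(2,0) = max -> 15.097732
  V(2,1) = exp(-r*dt) * [p*6.859733 + (1-p)*0.053932] = 3.389413; exercise = 0.110000; V(2,1) = max -> 3.389413
  V(2,2) = exp(-r*dt) * [p*0.053932 + (1-p)*0.000000] = 0.026442; exercise = 0.000000; V(2,2) = max -> 0.026442
  V(1,0) = exp(-r*dt) * [p*15.097732 + (1-p)*3.389413] = 9.046195; exercise = 6.244456; V(1,0) = max -> 9.046195
  V(1,1) = exp(-r*dt) * [p*3.389413 + (1-p)*0.026442] = 1.674619; exercise = 0.000000; V(1,1) = max -> 1.674619
  V(0,0) = exp(-r*dt) * [p*9.046195 + (1-p)*1.674619] = 5.247479; exercise = 0.110000; V(0,0) = max -> 5.247479

Answer: Price = V(0,0) = 5.2475


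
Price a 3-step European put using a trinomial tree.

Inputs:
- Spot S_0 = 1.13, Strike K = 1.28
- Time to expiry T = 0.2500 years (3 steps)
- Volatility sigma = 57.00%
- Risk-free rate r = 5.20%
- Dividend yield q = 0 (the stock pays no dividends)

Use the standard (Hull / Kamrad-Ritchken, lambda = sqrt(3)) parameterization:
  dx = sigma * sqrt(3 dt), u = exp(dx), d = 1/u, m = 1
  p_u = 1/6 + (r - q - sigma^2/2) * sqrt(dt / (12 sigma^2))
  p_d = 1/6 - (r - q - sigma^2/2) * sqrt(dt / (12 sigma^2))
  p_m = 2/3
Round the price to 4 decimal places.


Answer: Price = V(0,0) = 0.2172

Derivation:
dt = T/N = 0.083333; dx = sigma*sqrt(3*dt) = 0.285000
u = exp(dx) = 1.329762; d = 1/u = 0.752014
p_u = 0.150519, p_m = 0.666667, p_d = 0.182814
Discount per step: exp(-r*dt) = 0.995676
Stock lattice S(k, j) with j the centered position index:
  k=0: S(0,+0) = 1.1300
  k=1: S(1,-1) = 0.8498; S(1,+0) = 1.1300; S(1,+1) = 1.5026
  k=2: S(2,-2) = 0.6390; S(2,-1) = 0.8498; S(2,+0) = 1.1300; S(2,+1) = 1.5026; S(2,+2) = 1.9981
  k=3: S(3,-3) = 0.4806; S(3,-2) = 0.6390; S(3,-1) = 0.8498; S(3,+0) = 1.1300; S(3,+1) = 1.5026; S(3,+2) = 1.9981; S(3,+3) = 2.6571
Terminal payoffs V(N, j) = max(K - S_T, 0):
  V(3,-3) = 0.799430; V(3,-2) = 0.640956; V(3,-1) = 0.430224; V(3,+0) = 0.150000; V(3,+1) = 0.000000; V(3,+2) = 0.000000; V(3,+3) = 0.000000
Backward induction: V(k, j) = exp(-r*dt) * [p_u * V(k+1, j+1) + p_m * V(k+1, j) + p_d * V(k+1, j-1)]
  V(2,-2) = exp(-r*dt) * [p_u*0.430224 + p_m*0.640956 + p_d*0.799430] = 0.635449
  V(2,-1) = exp(-r*dt) * [p_u*0.150000 + p_m*0.430224 + p_d*0.640956] = 0.424725
  V(2,+0) = exp(-r*dt) * [p_u*0.000000 + p_m*0.150000 + p_d*0.430224] = 0.177879
  V(2,+1) = exp(-r*dt) * [p_u*0.000000 + p_m*0.000000 + p_d*0.150000] = 0.027304
  V(2,+2) = exp(-r*dt) * [p_u*0.000000 + p_m*0.000000 + p_d*0.000000] = 0.000000
  V(1,-1) = exp(-r*dt) * [p_u*0.177879 + p_m*0.424725 + p_d*0.635449] = 0.424251
  V(1,+0) = exp(-r*dt) * [p_u*0.027304 + p_m*0.177879 + p_d*0.424725] = 0.199475
  V(1,+1) = exp(-r*dt) * [p_u*0.000000 + p_m*0.027304 + p_d*0.177879] = 0.050502
  V(0,+0) = exp(-r*dt) * [p_u*0.050502 + p_m*0.199475 + p_d*0.424251] = 0.217201


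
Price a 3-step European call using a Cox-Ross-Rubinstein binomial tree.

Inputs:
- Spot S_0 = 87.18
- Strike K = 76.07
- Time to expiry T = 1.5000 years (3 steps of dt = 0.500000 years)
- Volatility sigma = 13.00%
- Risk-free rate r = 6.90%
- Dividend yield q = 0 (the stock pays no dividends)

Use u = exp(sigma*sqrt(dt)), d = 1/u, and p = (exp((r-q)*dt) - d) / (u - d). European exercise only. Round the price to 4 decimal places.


dt = T/N = 0.500000
u = exp(sigma*sqrt(dt)) = 1.096281; d = 1/u = 0.912175
p = (exp((r-q)*dt) - d) / (u - d) = 0.667696
Discount per step: exp(-r*dt) = 0.966088
Stock lattice S(k, i) with i counting down-moves:
  k=0: S(0,0) = 87.1800
  k=1: S(1,0) = 95.5738; S(1,1) = 79.5234
  k=2: S(2,0) = 104.7758; S(2,1) = 87.1800; S(2,2) = 72.5392
  k=3: S(3,0) = 114.8637; S(3,1) = 95.5738; S(3,2) = 79.5234; S(3,3) = 66.1684
Terminal payoffs V(N, i) = max(S_T - K, 0):
  V(3,0) = 38.793744; V(3,1) = 19.503810; V(3,2) = 3.453380; V(3,3) = 0.000000
Backward induction: V(k, i) = exp(-r*dt) * [p * V(k+1, i) + (1-p) * V(k+1, i+1)].
  V(2,0) = exp(-r*dt) * [p*38.793744 + (1-p)*19.503810] = 31.285448
  V(2,1) = exp(-r*dt) * [p*19.503810 + (1-p)*3.453380] = 13.689660
  V(2,2) = exp(-r*dt) * [p*3.453380 + (1-p)*0.000000] = 2.227616
  V(1,0) = exp(-r*dt) * [p*31.285448 + (1-p)*13.689660] = 24.575649
  V(1,1) = exp(-r*dt) * [p*13.689660 + (1-p)*2.227616] = 9.545708
  V(0,0) = exp(-r*dt) * [p*24.575649 + (1-p)*9.545708] = 18.917117

Answer: Price = V(0,0) = 18.9171


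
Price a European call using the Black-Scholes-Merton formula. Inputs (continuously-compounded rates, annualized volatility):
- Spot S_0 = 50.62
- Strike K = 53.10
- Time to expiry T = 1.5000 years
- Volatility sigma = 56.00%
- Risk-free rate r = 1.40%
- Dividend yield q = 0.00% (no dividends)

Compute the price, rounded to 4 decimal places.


d1 = (ln(S/K) + (r - q + 0.5*sigma^2) * T) / (sigma * sqrt(T)) = 0.30380938
d2 = d1 - sigma * sqrt(T) = -0.38204775
exp(-rT) = 0.97921896; exp(-qT) = 1.00000000
C = S_0 * exp(-qT) * N(d1) - K * exp(-rT) * N(d2)
N(d1) = 0.61936344; N(d2) = 0.35121297
C = 50.6200 * 1.00000000 * 0.61936344 - 53.1000 * 0.97921896 * 0.35121297 = 13.0903

Answer: Price = 13.0903


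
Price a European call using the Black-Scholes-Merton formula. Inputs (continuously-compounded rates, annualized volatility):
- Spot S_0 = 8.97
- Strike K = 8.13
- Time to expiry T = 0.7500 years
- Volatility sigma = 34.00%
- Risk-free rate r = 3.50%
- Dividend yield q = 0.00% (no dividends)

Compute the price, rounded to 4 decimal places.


d1 = (ln(S/K) + (r - q + 0.5*sigma^2) * T) / (sigma * sqrt(T)) = 0.57030236
d2 = d1 - sigma * sqrt(T) = 0.27585372
exp(-rT) = 0.97409154; exp(-qT) = 1.00000000
C = S_0 * exp(-qT) * N(d1) - K * exp(-rT) * N(d2)
N(d1) = 0.71576368; N(d2) = 0.60866979
C = 8.9700 * 1.00000000 * 0.71576368 - 8.1300 * 0.97409154 * 0.60866979 = 1.6001

Answer: Price = 1.6001


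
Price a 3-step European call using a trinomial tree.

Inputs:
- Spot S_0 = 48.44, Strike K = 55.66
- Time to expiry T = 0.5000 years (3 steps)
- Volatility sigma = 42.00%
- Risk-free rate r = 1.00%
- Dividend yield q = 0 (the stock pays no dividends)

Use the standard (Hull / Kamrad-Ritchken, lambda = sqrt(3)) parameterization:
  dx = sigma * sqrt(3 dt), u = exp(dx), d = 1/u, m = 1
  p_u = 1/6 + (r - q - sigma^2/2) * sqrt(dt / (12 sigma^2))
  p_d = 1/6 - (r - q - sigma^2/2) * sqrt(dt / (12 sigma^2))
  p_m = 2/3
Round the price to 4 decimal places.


Answer: Price = V(0,0) = 3.4673

Derivation:
dt = T/N = 0.166667; dx = sigma*sqrt(3*dt) = 0.296985
u = exp(dx) = 1.345795; d = 1/u = 0.743055
p_u = 0.144724, p_m = 0.666667, p_d = 0.188609
Discount per step: exp(-r*dt) = 0.998335
Stock lattice S(k, j) with j the centered position index:
  k=0: S(0,+0) = 48.4400
  k=1: S(1,-1) = 35.9936; S(1,+0) = 48.4400; S(1,+1) = 65.1903
  k=2: S(2,-2) = 26.7452; S(2,-1) = 35.9936; S(2,+0) = 48.4400; S(2,+1) = 65.1903; S(2,+2) = 87.7328
  k=3: S(3,-3) = 19.8732; S(3,-2) = 26.7452; S(3,-1) = 35.9936; S(3,+0) = 48.4400; S(3,+1) = 65.1903; S(3,+2) = 87.7328; S(3,+3) = 118.0703
Terminal payoffs V(N, j) = max(S_T - K, 0):
  V(3,-3) = 0.000000; V(3,-2) = 0.000000; V(3,-1) = 0.000000; V(3,+0) = 0.000000; V(3,+1) = 9.530305; V(3,+2) = 32.072781; V(3,+3) = 62.410330
Backward induction: V(k, j) = exp(-r*dt) * [p_u * V(k+1, j+1) + p_m * V(k+1, j) + p_d * V(k+1, j-1)]
  V(2,-2) = exp(-r*dt) * [p_u*0.000000 + p_m*0.000000 + p_d*0.000000] = 0.000000
  V(2,-1) = exp(-r*dt) * [p_u*0.000000 + p_m*0.000000 + p_d*0.000000] = 0.000000
  V(2,+0) = exp(-r*dt) * [p_u*9.530305 + p_m*0.000000 + p_d*0.000000] = 1.376966
  V(2,+1) = exp(-r*dt) * [p_u*32.072781 + p_m*9.530305 + p_d*0.000000] = 10.976925
  V(2,+2) = exp(-r*dt) * [p_u*62.410330 + p_m*32.072781 + p_d*9.530305] = 32.157985
  V(1,-1) = exp(-r*dt) * [p_u*1.376966 + p_m*0.000000 + p_d*0.000000] = 0.198948
  V(1,+0) = exp(-r*dt) * [p_u*10.976925 + p_m*1.376966 + p_d*0.000000] = 2.502427
  V(1,+1) = exp(-r*dt) * [p_u*32.157985 + p_m*10.976925 + p_d*1.376966] = 12.211319
  V(0,+0) = exp(-r*dt) * [p_u*12.211319 + p_m*2.502427 + p_d*0.198948] = 3.467294


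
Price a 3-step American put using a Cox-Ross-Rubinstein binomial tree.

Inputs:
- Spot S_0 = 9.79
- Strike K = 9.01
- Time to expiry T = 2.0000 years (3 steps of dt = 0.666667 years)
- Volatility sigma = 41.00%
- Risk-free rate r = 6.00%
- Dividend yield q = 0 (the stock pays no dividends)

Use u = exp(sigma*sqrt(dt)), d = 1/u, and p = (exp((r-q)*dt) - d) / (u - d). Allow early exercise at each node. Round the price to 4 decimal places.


dt = T/N = 0.666667
u = exp(sigma*sqrt(dt)) = 1.397610; d = 1/u = 0.715507
p = (exp((r-q)*dt) - d) / (u - d) = 0.476913
Discount per step: exp(-r*dt) = 0.960789
Stock lattice S(k, i) with i counting down-moves:
  k=0: S(0,0) = 9.7900
  k=1: S(1,0) = 13.6826; S(1,1) = 7.0048
  k=2: S(2,0) = 19.1229; S(2,1) = 9.7900; S(2,2) = 5.0120
  k=3: S(3,0) = 26.7264; S(3,1) = 13.6826; S(3,2) = 7.0048; S(3,3) = 3.5861
Terminal payoffs V(N, i) = max(K - S_T, 0):
  V(3,0) = 0.000000; V(3,1) = 0.000000; V(3,2) = 2.005184; V(3,3) = 5.423881
Backward induction: V(k, i) = exp(-r*dt) * [p * V(k+1, i) + (1-p) * V(k+1, i+1)]; then take max(V_cont, immediate exercise) for American.
  V(2,0) = exp(-r*dt) * [p*0.000000 + (1-p)*0.000000] = 0.000000; exercise = 0.000000; V(2,0) = max -> 0.000000
  V(2,1) = exp(-r*dt) * [p*0.000000 + (1-p)*2.005184] = 1.007759; exercise = 0.000000; V(2,1) = max -> 1.007759
  V(2,2) = exp(-r*dt) * [p*2.005184 + (1-p)*5.423881] = 3.644717; exercise = 3.998004; V(2,2) = max -> 3.998004
  V(1,0) = exp(-r*dt) * [p*0.000000 + (1-p)*1.007759] = 0.506476; exercise = 0.000000; V(1,0) = max -> 0.506476
  V(1,1) = exp(-r*dt) * [p*1.007759 + (1-p)*3.998004] = 2.471071; exercise = 2.005184; V(1,1) = max -> 2.471071
  V(0,0) = exp(-r*dt) * [p*0.506476 + (1-p)*2.471071] = 1.473976; exercise = 0.000000; V(0,0) = max -> 1.473976

Answer: Price = V(0,0) = 1.4740


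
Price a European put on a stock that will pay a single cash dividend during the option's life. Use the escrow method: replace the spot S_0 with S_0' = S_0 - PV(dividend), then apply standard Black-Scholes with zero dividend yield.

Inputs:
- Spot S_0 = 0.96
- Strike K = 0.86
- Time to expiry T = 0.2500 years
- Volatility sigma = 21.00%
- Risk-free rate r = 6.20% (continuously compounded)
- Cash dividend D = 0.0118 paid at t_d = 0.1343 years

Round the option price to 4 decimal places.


Answer: Price = 0.0067

Derivation:
PV(D) = D * exp(-r * t_d) = 0.0118 * 0.99170797 = 0.01170215
S_0' = S_0 - PV(D) = 0.9600 - 0.01170215 = 0.94829785
d1 = (ln(S_0'/K) + (r + sigma^2/2)*T) / (sigma*sqrt(T)) = 1.13094045
d2 = d1 - sigma*sqrt(T) = 1.02594045
exp(-rT) = 0.98461951
N(-d1) = 0.12904008; N(-d2) = 0.15245983
P = K * exp(-rT) * N(-d2) - S_0' * N(-d1) = 0.8600 * 0.98461951 * 0.15245983 - 0.94829785 * 0.12904008 = 0.0067


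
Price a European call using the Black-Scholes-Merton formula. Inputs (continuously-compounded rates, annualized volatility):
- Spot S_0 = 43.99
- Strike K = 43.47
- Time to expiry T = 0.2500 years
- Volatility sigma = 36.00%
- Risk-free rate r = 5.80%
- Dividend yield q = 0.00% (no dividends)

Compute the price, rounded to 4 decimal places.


d1 = (ln(S/K) + (r - q + 0.5*sigma^2) * T) / (sigma * sqrt(T)) = 0.23661828
d2 = d1 - sigma * sqrt(T) = 0.05661828
exp(-rT) = 0.98560462; exp(-qT) = 1.00000000
C = S_0 * exp(-qT) * N(d1) - K * exp(-rT) * N(d2)
N(d1) = 0.59352353; N(d2) = 0.52257536
C = 43.9900 * 1.00000000 * 0.59352353 - 43.4700 * 0.98560462 * 0.52257536 = 3.7198

Answer: Price = 3.7198


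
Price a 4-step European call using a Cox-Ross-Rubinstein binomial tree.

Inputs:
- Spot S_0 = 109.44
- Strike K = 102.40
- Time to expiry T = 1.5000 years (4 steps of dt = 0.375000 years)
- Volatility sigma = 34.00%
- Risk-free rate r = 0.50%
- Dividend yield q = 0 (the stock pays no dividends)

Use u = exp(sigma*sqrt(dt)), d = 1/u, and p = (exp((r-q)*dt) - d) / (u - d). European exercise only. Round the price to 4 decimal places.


dt = T/N = 0.375000
u = exp(sigma*sqrt(dt)) = 1.231468; d = 1/u = 0.812039
p = (exp((r-q)*dt) - d) / (u - d) = 0.452610
Discount per step: exp(-r*dt) = 0.998127
Stock lattice S(k, i) with i counting down-moves:
  k=0: S(0,0) = 109.4400
  k=1: S(1,0) = 134.7718; S(1,1) = 88.8696
  k=2: S(2,0) = 165.9671; S(2,1) = 109.4400; S(2,2) = 72.1656
  k=3: S(3,0) = 204.3831; S(3,1) = 134.7718; S(3,2) = 88.8696; S(3,3) = 58.6013
  k=4: S(4,0) = 251.6912; S(4,1) = 165.9671; S(4,2) = 109.4400; S(4,3) = 72.1656; S(4,4) = 47.5865
Terminal payoffs V(N, i) = max(S_T - K, 0):
  V(4,0) = 149.291207; V(4,1) = 63.567122; V(4,2) = 7.040000; V(4,3) = 0.000000; V(4,4) = 0.000000
Backward induction: V(k, i) = exp(-r*dt) * [p * V(k+1, i) + (1-p) * V(k+1, i+1)].
  V(3,0) = exp(-r*dt) * [p*149.291207 + (1-p)*63.567122] = 102.174954
  V(3,1) = exp(-r*dt) * [p*63.567122 + (1-p)*7.040000] = 32.563634
  V(3,2) = exp(-r*dt) * [p*7.040000 + (1-p)*0.000000] = 3.180406
  V(3,3) = exp(-r*dt) * [p*0.000000 + (1-p)*0.000000] = 0.000000
  V(2,0) = exp(-r*dt) * [p*102.174954 + (1-p)*32.563634] = 63.950403
  V(2,1) = exp(-r*dt) * [p*32.563634 + (1-p)*3.180406] = 16.448683
  V(2,2) = exp(-r*dt) * [p*3.180406 + (1-p)*0.000000] = 1.436788
  V(1,0) = exp(-r*dt) * [p*63.950403 + (1-p)*16.448683] = 37.877356
  V(1,1) = exp(-r*dt) * [p*16.448683 + (1-p)*1.436788] = 8.215904
  V(0,0) = exp(-r*dt) * [p*37.877356 + (1-p)*8.215904] = 21.600439

Answer: Price = V(0,0) = 21.6004


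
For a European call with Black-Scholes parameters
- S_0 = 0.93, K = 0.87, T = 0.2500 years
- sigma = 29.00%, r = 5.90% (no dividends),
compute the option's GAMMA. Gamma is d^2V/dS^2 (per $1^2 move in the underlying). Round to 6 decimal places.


Answer: Gamma = 2.419525

Derivation:
d1 = 0.6341646517; d2 = 0.4891646517
phi(d1) = 0.3262729637; exp(-qT) = 1.0000000000; exp(-rT) = 0.9853582484
Gamma = exp(-qT) * phi(d1) / (S * sigma * sqrt(T)) = 1.0000000000 * 0.3262729637 / (0.9300 * 0.2900 * 0.5000000000) = 2.419525


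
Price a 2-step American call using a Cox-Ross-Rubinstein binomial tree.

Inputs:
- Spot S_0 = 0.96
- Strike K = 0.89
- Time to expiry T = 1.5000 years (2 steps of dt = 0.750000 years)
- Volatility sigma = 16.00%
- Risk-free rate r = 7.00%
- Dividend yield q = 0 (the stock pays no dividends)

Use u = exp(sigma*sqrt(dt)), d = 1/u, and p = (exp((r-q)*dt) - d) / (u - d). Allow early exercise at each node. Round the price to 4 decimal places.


Answer: Price = V(0,0) = 0.1757

Derivation:
dt = T/N = 0.750000
u = exp(sigma*sqrt(dt)) = 1.148623; d = 1/u = 0.870607
p = (exp((r-q)*dt) - d) / (u - d) = 0.659297
Discount per step: exp(-r*dt) = 0.948854
Stock lattice S(k, i) with i counting down-moves:
  k=0: S(0,0) = 0.9600
  k=1: S(1,0) = 1.1027; S(1,1) = 0.8358
  k=2: S(2,0) = 1.2666; S(2,1) = 0.9600; S(2,2) = 0.7276
Terminal payoffs V(N, i) = max(S_T - K, 0):
  V(2,0) = 0.376562; V(2,1) = 0.070000; V(2,2) = 0.000000
Backward induction: V(k, i) = exp(-r*dt) * [p * V(k+1, i) + (1-p) * V(k+1, i+1)]; then take max(V_cont, immediate exercise) for American.
  V(1,0) = exp(-r*dt) * [p*0.376562 + (1-p)*0.070000] = 0.258198; exercise = 0.212678; V(1,0) = max -> 0.258198
  V(1,1) = exp(-r*dt) * [p*0.070000 + (1-p)*0.000000] = 0.043790; exercise = 0.000000; V(1,1) = max -> 0.043790
  V(0,0) = exp(-r*dt) * [p*0.258198 + (1-p)*0.043790] = 0.175679; exercise = 0.070000; V(0,0) = max -> 0.175679


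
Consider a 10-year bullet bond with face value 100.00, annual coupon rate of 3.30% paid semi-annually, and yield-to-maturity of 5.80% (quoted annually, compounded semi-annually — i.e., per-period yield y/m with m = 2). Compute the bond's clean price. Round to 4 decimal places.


Answer: Price = 81.2300

Derivation:
Coupon per period c = face * coupon_rate / m = 1.650000
Periods per year m = 2; per-period yield y/m = 0.029000
Number of cashflows N = 20
Cashflows (t years, CF_t, discount factor 1/(1+y/m)^(m*t), PV):
  t = 0.5000: CF_t = 1.650000, DF = 0.971817, PV = 1.603499
  t = 1.0000: CF_t = 1.650000, DF = 0.944429, PV = 1.558308
  t = 1.5000: CF_t = 1.650000, DF = 0.917812, PV = 1.514390
  t = 2.0000: CF_t = 1.650000, DF = 0.891946, PV = 1.471711
  t = 2.5000: CF_t = 1.650000, DF = 0.866808, PV = 1.430234
  t = 3.0000: CF_t = 1.650000, DF = 0.842379, PV = 1.389926
  t = 3.5000: CF_t = 1.650000, DF = 0.818639, PV = 1.350754
  t = 4.0000: CF_t = 1.650000, DF = 0.795567, PV = 1.312686
  t = 4.5000: CF_t = 1.650000, DF = 0.773146, PV = 1.275691
  t = 5.0000: CF_t = 1.650000, DF = 0.751357, PV = 1.239739
  t = 5.5000: CF_t = 1.650000, DF = 0.730182, PV = 1.204800
  t = 6.0000: CF_t = 1.650000, DF = 0.709603, PV = 1.170845
  t = 6.5000: CF_t = 1.650000, DF = 0.689605, PV = 1.137848
  t = 7.0000: CF_t = 1.650000, DF = 0.670170, PV = 1.105780
  t = 7.5000: CF_t = 1.650000, DF = 0.651282, PV = 1.074616
  t = 8.0000: CF_t = 1.650000, DF = 0.632928, PV = 1.044330
  t = 8.5000: CF_t = 1.650000, DF = 0.615090, PV = 1.014898
  t = 9.0000: CF_t = 1.650000, DF = 0.597755, PV = 0.986296
  t = 9.5000: CF_t = 1.650000, DF = 0.580909, PV = 0.958499
  t = 10.0000: CF_t = 101.650000, DF = 0.564537, PV = 57.385198
Price P = sum_t PV_t = 81.230048


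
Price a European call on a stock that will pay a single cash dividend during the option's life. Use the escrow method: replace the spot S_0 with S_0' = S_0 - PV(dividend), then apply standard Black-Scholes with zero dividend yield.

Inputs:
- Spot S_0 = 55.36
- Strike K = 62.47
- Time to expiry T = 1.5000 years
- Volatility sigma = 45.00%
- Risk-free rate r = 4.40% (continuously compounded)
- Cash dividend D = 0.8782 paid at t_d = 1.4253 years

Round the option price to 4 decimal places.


PV(D) = D * exp(-r * t_d) = 0.8782 * 0.93921280 = 0.82481668
S_0' = S_0 - PV(D) = 55.3600 - 0.82481668 = 54.53518332
d1 = (ln(S_0'/K) + (r + sigma^2/2)*T) / (sigma*sqrt(T)) = 0.14884663
d2 = d1 - sigma*sqrt(T) = -0.40228856
exp(-rT) = 0.93613086
N(d1) = 0.55916267; N(d2) = 0.34373584
C = S_0' * N(d1) - K * exp(-rT) * N(d2) = 54.53518332 * 0.55916267 - 62.4700 * 0.93613086 * 0.34373584 = 10.3923

Answer: Price = 10.3923


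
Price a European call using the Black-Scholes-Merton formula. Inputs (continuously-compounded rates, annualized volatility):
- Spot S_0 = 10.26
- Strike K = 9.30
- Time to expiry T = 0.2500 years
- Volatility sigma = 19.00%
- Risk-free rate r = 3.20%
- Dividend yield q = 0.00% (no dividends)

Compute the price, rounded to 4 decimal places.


d1 = (ln(S/K) + (r - q + 0.5*sigma^2) * T) / (sigma * sqrt(T)) = 1.16579936
d2 = d1 - sigma * sqrt(T) = 1.07079936
exp(-rT) = 0.99203191; exp(-qT) = 1.00000000
C = S_0 * exp(-qT) * N(d1) - K * exp(-rT) * N(d2)
N(d1) = 0.87815221; N(d2) = 0.85787017
C = 10.2600 * 1.00000000 * 0.87815221 - 9.3000 * 0.99203191 * 0.85787017 = 1.0952

Answer: Price = 1.0952


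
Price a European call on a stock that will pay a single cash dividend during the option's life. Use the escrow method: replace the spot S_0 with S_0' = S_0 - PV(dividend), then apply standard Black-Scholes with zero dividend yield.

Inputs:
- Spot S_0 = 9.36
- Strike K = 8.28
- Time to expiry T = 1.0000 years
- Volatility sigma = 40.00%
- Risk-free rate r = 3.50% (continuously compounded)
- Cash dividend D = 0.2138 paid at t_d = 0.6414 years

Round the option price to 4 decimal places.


Answer: Price = 2.0124

Derivation:
PV(D) = D * exp(-r * t_d) = 0.2138 * 0.97780110 = 0.20905388
S_0' = S_0 - PV(D) = 9.3600 - 0.20905388 = 9.15094612
d1 = (ln(S_0'/K) + (r + sigma^2/2)*T) / (sigma*sqrt(T)) = 0.53753577
d2 = d1 - sigma*sqrt(T) = 0.13753577
exp(-rT) = 0.96560542
N(d1) = 0.70455121; N(d2) = 0.55469634
C = S_0' * N(d1) - K * exp(-rT) * N(d2) = 9.15094612 * 0.70455121 - 8.2800 * 0.96560542 * 0.55469634 = 2.0124


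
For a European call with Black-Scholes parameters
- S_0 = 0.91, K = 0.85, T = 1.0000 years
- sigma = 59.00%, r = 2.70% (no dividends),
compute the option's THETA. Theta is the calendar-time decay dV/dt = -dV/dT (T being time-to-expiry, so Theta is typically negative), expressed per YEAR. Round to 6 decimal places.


d1 = 0.4563699153; d2 = -0.1336300847
phi(d1) = 0.3594877121; exp(-qT) = 1.0000000000; exp(-rT) = 0.9733612415
Theta = -S*exp(-qT)*phi(d1)*sigma/(2*sqrt(T)) - r*K*exp(-rT)*N(d2) + q*S*exp(-qT)*N(d1)
N(d1) = 0.6759380021; N(d2) = 0.4468475467; sqrt(T) = 1.0000000000
Term 1 = -0.9100 * 1.0000000000 * 0.3594877121 * 0.5900 / (2 * 1.0000000000) = -0.0965044763
Term 2 = -0.0270 * 0.8500 * 0.9733612415 * 0.4468475467 = -0.0099819667
Term 3 = 0 (no dividend yield, q = 0)
Theta = -0.0965044763 + (-0.0099819667) + (0.0000000000) = -0.106486

Answer: Theta = -0.106486


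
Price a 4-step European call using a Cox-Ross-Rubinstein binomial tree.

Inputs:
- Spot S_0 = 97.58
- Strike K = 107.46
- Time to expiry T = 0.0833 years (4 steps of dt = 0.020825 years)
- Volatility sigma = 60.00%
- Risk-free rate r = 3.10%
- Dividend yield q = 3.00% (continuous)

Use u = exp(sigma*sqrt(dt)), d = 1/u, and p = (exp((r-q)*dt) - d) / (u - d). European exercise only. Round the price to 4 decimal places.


Answer: Price = V(0,0) = 3.5483

Derivation:
dt = T/N = 0.020825
u = exp(sigma*sqrt(dt)) = 1.090444; d = 1/u = 0.917057
p = (exp((r-q)*dt) - d) / (u - d) = 0.478487
Discount per step: exp(-r*dt) = 0.999355
Stock lattice S(k, i) with i counting down-moves:
  k=0: S(0,0) = 97.5800
  k=1: S(1,0) = 106.4056; S(1,1) = 89.4865
  k=2: S(2,0) = 116.0293; S(2,1) = 97.5800; S(2,2) = 82.0642
  k=3: S(3,0) = 126.5235; S(3,1) = 106.4056; S(3,2) = 89.4865; S(3,3) = 75.2576
  k=4: S(4,0) = 137.9668; S(4,1) = 116.0293; S(4,2) = 97.5800; S(4,3) = 82.0642; S(4,4) = 69.0155
Terminal payoffs V(N, i) = max(S_T - K, 0):
  V(4,0) = 30.506848; V(4,1) = 8.569328; V(4,2) = 0.000000; V(4,3) = 0.000000; V(4,4) = 0.000000
Backward induction: V(k, i) = exp(-r*dt) * [p * V(k+1, i) + (1-p) * V(k+1, i+1)].
  V(3,0) = exp(-r*dt) * [p*30.506848 + (1-p)*8.569328] = 19.053849
  V(3,1) = exp(-r*dt) * [p*8.569328 + (1-p)*0.000000] = 4.097669
  V(3,2) = exp(-r*dt) * [p*0.000000 + (1-p)*0.000000] = 0.000000
  V(3,3) = exp(-r*dt) * [p*0.000000 + (1-p)*0.000000] = 0.000000
  V(2,0) = exp(-r*dt) * [p*19.053849 + (1-p)*4.097669] = 11.246748
  V(2,1) = exp(-r*dt) * [p*4.097669 + (1-p)*0.000000] = 1.959417
  V(2,2) = exp(-r*dt) * [p*0.000000 + (1-p)*0.000000] = 0.000000
  V(1,0) = exp(-r*dt) * [p*11.246748 + (1-p)*1.959417] = 6.399155
  V(1,1) = exp(-r*dt) * [p*1.959417 + (1-p)*0.000000] = 0.936951
  V(0,0) = exp(-r*dt) * [p*6.399155 + (1-p)*0.936951] = 3.548255
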